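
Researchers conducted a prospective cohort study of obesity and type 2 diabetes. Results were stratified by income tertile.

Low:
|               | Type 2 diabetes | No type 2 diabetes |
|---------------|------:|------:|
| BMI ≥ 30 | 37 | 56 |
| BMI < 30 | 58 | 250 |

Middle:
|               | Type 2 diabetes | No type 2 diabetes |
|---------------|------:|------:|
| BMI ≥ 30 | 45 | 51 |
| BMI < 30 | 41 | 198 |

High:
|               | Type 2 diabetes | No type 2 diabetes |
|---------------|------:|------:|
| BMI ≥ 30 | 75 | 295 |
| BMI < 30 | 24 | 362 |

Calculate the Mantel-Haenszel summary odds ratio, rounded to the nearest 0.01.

OR_MH = Σ(aᵢdᵢ/nᵢ) / Σ(bᵢcᵢ/nᵢ), where nᵢ is the stratum total.
Stratum 1 (Low): n = 401; a·d/n = 37·250/401 = 23.0673; b·c/n = 56·58/401 = 8.0998
Stratum 2 (Middle): n = 335; a·d/n = 45·198/335 = 26.5970; b·c/n = 51·41/335 = 6.2418
Stratum 3 (High): n = 756; a·d/n = 75·362/756 = 35.9127; b·c/n = 295·24/756 = 9.3651
OR_MH = (23.0673 + 26.5970 + 35.9127) / (8.0998 + 6.2418 + 9.3651) = 85.5770 / 23.7066 = 3.60984

3.61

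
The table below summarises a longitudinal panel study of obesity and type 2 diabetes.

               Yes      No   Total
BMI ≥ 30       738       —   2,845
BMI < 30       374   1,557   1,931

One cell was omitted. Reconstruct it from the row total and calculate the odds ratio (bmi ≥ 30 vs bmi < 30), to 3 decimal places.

1.458

The missing cell is in the exposed row: 2845 − 738 = 2107.
So a = 738, b = 2107, c = 374, d = 1557.
OR = (a·d)/(b·c) = (738 × 1557) / (2107 × 374) = 1149066 / 788018 = 1.45817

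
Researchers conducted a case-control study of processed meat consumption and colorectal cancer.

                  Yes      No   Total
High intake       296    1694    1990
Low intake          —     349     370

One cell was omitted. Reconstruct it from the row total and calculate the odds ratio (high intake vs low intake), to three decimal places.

The missing cell is in the unexposed row: 370 − 349 = 21.
So a = 296, b = 1694, c = 21, d = 349.
OR = (a·d)/(b·c) = (296 × 349) / (1694 × 21) = 103304 / 35574 = 2.90392

2.904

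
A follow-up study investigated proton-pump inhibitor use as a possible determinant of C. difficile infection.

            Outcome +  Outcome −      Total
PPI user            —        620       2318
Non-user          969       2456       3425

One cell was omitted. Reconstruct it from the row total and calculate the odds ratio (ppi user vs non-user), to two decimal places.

The missing cell is in the exposed row: 2318 − 620 = 1698.
So a = 1698, b = 620, c = 969, d = 2456.
OR = (a·d)/(b·c) = (1698 × 2456) / (620 × 969) = 4170288 / 600780 = 6.94146

6.94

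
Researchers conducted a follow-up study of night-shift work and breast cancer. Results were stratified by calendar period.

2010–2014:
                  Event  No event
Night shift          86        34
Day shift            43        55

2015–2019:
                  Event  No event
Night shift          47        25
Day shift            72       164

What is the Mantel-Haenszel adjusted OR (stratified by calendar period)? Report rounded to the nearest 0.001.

OR_MH = Σ(aᵢdᵢ/nᵢ) / Σ(bᵢcᵢ/nᵢ), where nᵢ is the stratum total.
Stratum 1 (2010–2014): n = 218; a·d/n = 86·55/218 = 21.6972; b·c/n = 34·43/218 = 6.7064
Stratum 2 (2015–2019): n = 308; a·d/n = 47·164/308 = 25.0260; b·c/n = 25·72/308 = 5.8442
OR_MH = (21.6972 + 25.0260) / (6.7064 + 5.8442) = 46.7232 / 12.5506 = 3.72279

3.723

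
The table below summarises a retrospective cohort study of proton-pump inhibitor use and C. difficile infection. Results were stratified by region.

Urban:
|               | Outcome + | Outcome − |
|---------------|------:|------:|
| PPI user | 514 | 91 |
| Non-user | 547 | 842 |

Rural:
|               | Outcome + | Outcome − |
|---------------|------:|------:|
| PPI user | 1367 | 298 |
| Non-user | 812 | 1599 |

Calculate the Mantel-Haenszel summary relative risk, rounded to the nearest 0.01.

2.34

RR_MH = Σ(aᵢ·n₀ᵢ/nᵢ) / Σ(cᵢ·n₁ᵢ/nᵢ), with n₁ᵢ = aᵢ+bᵢ (exposed), n₀ᵢ = cᵢ+dᵢ (unexposed), nᵢ = n₁ᵢ+n₀ᵢ.
Stratum 1 (Urban): n₁ = 605, n₀ = 1389, n = 1994; a·n₀/n = 514·1389/1994 = 358.0471; c·n₁/n = 547·605/1994 = 165.9654
Stratum 2 (Rural): n₁ = 1665, n₀ = 2411, n = 4076; a·n₀/n = 1367·2411/4076 = 808.5959; c·n₁/n = 812·1665/4076 = 331.6928
RR_MH = (358.0471 + 808.5959) / (165.9654 + 331.6928) = 1166.6431 / 497.6582 = 2.34427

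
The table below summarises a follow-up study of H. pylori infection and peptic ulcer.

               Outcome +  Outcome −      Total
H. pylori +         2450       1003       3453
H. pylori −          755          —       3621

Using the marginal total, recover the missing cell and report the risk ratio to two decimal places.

The missing cell is in the unexposed row: 3621 − 755 = 2866.
So a = 2450, b = 1003, c = 755, d = 2866.
RR = [a/(a+b)] / [c/(c+d)] = (2450/3453) / (755/3621) = 0.70953/0.20851 = 3.40291

3.40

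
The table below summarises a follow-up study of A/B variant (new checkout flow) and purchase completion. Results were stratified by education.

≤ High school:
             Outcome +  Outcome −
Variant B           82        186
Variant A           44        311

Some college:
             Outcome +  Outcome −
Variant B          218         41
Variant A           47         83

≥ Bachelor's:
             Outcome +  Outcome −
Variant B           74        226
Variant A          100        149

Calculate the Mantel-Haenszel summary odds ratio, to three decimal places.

1.815

OR_MH = Σ(aᵢdᵢ/nᵢ) / Σ(bᵢcᵢ/nᵢ), where nᵢ is the stratum total.
Stratum 1 (≤ High school): n = 623; a·d/n = 82·311/623 = 40.9342; b·c/n = 186·44/623 = 13.1364
Stratum 2 (Some college): n = 389; a·d/n = 218·83/389 = 46.5141; b·c/n = 41·47/389 = 4.9537
Stratum 3 (≥ Bachelor's): n = 549; a·d/n = 74·149/549 = 20.0838; b·c/n = 226·100/549 = 41.1658
OR_MH = (40.9342 + 46.5141 + 20.0838) / (13.1364 + 4.9537 + 41.1658) = 107.5321 / 59.2559 = 1.81471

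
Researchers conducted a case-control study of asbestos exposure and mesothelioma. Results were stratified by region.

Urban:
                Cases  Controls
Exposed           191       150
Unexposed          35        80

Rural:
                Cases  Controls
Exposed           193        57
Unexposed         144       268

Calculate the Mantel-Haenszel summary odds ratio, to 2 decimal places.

OR_MH = Σ(aᵢdᵢ/nᵢ) / Σ(bᵢcᵢ/nᵢ), where nᵢ is the stratum total.
Stratum 1 (Urban): n = 456; a·d/n = 191·80/456 = 33.5088; b·c/n = 150·35/456 = 11.5132
Stratum 2 (Rural): n = 662; a·d/n = 193·268/662 = 78.1329; b·c/n = 57·144/662 = 12.3988
OR_MH = (33.5088 + 78.1329) / (11.5132 + 12.3988) = 111.6417 / 23.9119 = 4.66887

4.67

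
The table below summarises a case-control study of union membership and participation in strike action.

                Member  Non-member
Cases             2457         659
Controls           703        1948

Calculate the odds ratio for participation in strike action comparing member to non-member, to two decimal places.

10.33

Reading the table with exposure as columns: a = 2457 (Member, case), b = 703 (Member, non-case), c = 659 (Non-member, case), d = 1948.
OR = (a·d)/(b·c) = (2457 × 1948) / (703 × 659) = 4786236 / 463277 = 10.33126
The odds of participation in strike action are about 10.33 times as high in the member group.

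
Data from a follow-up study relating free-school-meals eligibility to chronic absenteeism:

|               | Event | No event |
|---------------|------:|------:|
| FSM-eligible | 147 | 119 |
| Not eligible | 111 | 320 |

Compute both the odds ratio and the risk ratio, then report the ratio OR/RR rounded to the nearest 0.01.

1.66

Cells: a = 147, b = 119, c = 111, d = 320.
OR = (147·320)/(119·111) = 47040/13209 = 3.56121
Risk in exposed = 147/266 = 0.55263; risk in unexposed = 111/431 = 0.25754; RR = 2.14580
OR/RR = 3.56121 / 2.14580 = 1.65962
The outcome is not rare, so the OR lies further from 1 than the RR.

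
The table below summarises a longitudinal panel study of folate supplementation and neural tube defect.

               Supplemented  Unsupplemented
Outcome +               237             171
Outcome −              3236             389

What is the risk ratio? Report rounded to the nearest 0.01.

Reading the table with exposure as columns: a = 237 (Supplemented, case), b = 3236 (Supplemented, non-case), c = 171 (Unsupplemented, case), d = 389.
Risk in exposed = 237/3473 = 0.06824; risk in unexposed = 171/560 = 0.30536.
RR = 0.06824 / 0.30536 = 0.22348
The risk is 78% lower among the exposed than among the unexposed.

0.22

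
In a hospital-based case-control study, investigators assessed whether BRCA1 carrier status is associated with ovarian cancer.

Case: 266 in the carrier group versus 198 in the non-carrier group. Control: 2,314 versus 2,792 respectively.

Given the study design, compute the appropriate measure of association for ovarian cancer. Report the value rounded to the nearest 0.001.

1.621

From the description: a = 266, b = 2314, c = 198, d = 2792.
This is a hospital-based case-control study: participants were sampled on outcome status, so risks in the source population cannot be estimated directly — relative risk is not valid here. The odds ratio is the appropriate measure.
OR = (a·d)/(b·c) = (266 × 2792) / (2314 × 198) = 742672 / 458172 = 1.62095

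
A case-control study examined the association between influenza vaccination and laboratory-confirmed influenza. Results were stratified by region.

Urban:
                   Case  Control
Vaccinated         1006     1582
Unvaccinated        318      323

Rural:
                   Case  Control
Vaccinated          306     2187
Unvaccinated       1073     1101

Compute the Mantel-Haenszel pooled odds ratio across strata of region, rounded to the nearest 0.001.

OR_MH = Σ(aᵢdᵢ/nᵢ) / Σ(bᵢcᵢ/nᵢ), where nᵢ is the stratum total.
Stratum 1 (Urban): n = 3229; a·d/n = 1006·323/3229 = 100.6312; b·c/n = 1582·318/3229 = 155.7993
Stratum 2 (Rural): n = 4667; a·d/n = 306·1101/4667 = 72.1890; b·c/n = 2187·1073/4667 = 502.8179
OR_MH = (100.6312 + 72.1890) / (155.7993 + 502.8179) = 172.8201 / 658.6172 = 0.26240

0.262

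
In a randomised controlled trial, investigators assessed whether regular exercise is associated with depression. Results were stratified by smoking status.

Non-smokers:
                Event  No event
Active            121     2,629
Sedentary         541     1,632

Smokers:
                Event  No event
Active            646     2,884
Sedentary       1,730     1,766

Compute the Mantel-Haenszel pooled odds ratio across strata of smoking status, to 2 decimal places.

0.20

OR_MH = Σ(aᵢdᵢ/nᵢ) / Σ(bᵢcᵢ/nᵢ), where nᵢ is the stratum total.
Stratum 1 (Non-smokers): n = 4923; a·d/n = 121·1632/4923 = 40.1121; b·c/n = 2629·541/4923 = 288.9070
Stratum 2 (Smokers): n = 7026; a·d/n = 646·1766/7026 = 162.3735; b·c/n = 2884·1730/7026 = 710.1224
OR_MH = (40.1121 + 162.3735) / (288.9070 + 710.1224) = 202.4856 / 999.0294 = 0.20268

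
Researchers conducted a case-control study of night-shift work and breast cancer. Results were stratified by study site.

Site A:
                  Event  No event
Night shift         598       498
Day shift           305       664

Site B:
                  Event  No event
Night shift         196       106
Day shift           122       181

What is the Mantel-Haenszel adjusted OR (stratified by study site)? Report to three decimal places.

OR_MH = Σ(aᵢdᵢ/nᵢ) / Σ(bᵢcᵢ/nᵢ), where nᵢ is the stratum total.
Stratum 1 (Site A): n = 2065; a·d/n = 598·664/2065 = 192.2867; b·c/n = 498·305/2065 = 73.5545
Stratum 2 (Site B): n = 605; a·d/n = 196·181/605 = 58.6380; b·c/n = 106·122/605 = 21.3752
OR_MH = (192.2867 + 58.6380) / (73.5545 + 21.3752) = 250.9247 / 94.9297 = 2.64327

2.643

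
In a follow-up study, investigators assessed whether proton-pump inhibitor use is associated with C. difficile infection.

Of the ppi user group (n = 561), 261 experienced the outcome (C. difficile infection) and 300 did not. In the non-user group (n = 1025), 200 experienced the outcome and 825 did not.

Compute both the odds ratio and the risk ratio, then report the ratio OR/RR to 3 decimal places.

1.505

From the description: a = 261, b = 300, c = 200, d = 825.
OR = (261·825)/(300·200) = 215325/60000 = 3.58875
Risk in exposed = 261/561 = 0.46524; risk in unexposed = 200/1025 = 0.19512; RR = 2.38436
OR/RR = 3.58875 / 2.38436 = 1.50512
The outcome is not rare, so the OR lies further from 1 than the RR.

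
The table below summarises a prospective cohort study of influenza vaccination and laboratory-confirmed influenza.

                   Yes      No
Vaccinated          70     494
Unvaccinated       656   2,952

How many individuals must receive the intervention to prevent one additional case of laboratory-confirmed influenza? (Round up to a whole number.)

Risk in treated group = 70/564 = 0.12411; risk in control = 656/3608 = 0.18182.
Absolute risk reduction = 0.18182 − 0.12411 = 0.05770
NNT = 1 / ARR = 1 / 0.05770 = 17.330 → round up → 18

18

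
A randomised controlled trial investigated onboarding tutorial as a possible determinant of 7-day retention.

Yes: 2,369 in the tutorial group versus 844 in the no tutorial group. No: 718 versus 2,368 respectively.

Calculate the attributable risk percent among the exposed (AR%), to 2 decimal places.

65.76

From the description: a = 2369, b = 718, c = 844, d = 2368.
Risk in exposed = 2369/3087 = 0.76741; risk in unexposed = 844/3212 = 0.26276.
RR = 0.76741/0.26276 = 2.92053
AR% = (RR − 1)/RR × 100 = (2.92053 − 1)/2.92053 × 100 = 65.7596%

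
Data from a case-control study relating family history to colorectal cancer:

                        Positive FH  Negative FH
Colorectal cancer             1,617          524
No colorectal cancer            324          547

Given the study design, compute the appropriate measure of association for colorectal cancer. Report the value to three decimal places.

Reading the table with exposure as columns: a = 1617 (Positive FH, case), b = 324 (Positive FH, non-case), c = 524 (Negative FH, case), d = 547.
This is a case-control study: participants were sampled on outcome status, so risks in the source population cannot be estimated directly — relative risk is not valid here. The odds ratio is the appropriate measure.
OR = (a·d)/(b·c) = (1617 × 547) / (324 × 524) = 884499 / 169776 = 5.20980

5.210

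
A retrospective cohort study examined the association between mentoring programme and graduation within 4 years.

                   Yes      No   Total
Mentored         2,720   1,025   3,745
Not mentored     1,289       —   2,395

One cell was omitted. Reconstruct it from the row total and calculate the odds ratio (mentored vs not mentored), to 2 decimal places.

The missing cell is in the unexposed row: 2395 − 1289 = 1106.
So a = 2720, b = 1025, c = 1289, d = 1106.
OR = (a·d)/(b·c) = (2720 × 1106) / (1025 × 1289) = 3008320 / 1321225 = 2.27692

2.28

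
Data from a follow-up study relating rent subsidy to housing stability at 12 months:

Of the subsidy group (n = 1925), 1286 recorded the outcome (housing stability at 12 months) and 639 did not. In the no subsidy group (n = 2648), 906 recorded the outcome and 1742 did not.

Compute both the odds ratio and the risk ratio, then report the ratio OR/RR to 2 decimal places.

1.98

From the description: a = 1286, b = 639, c = 906, d = 1742.
OR = (1286·1742)/(639·906) = 2240212/578934 = 3.86955
Risk in exposed = 1286/1925 = 0.66805; risk in unexposed = 906/2648 = 0.34215; RR = 1.95254
OR/RR = 3.86955 / 1.95254 = 1.98180
The outcome is not rare, so the OR lies further from 1 than the RR.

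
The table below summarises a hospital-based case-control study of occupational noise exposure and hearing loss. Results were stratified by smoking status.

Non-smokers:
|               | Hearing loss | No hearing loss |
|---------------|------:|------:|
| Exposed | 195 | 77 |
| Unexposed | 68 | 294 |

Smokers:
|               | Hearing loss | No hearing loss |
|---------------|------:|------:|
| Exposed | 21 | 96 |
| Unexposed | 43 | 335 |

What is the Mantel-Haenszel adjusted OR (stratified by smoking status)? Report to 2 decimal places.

OR_MH = Σ(aᵢdᵢ/nᵢ) / Σ(bᵢcᵢ/nᵢ), where nᵢ is the stratum total.
Stratum 1 (Non-smokers): n = 634; a·d/n = 195·294/634 = 90.4259; b·c/n = 77·68/634 = 8.2587
Stratum 2 (Smokers): n = 495; a·d/n = 21·335/495 = 14.2121; b·c/n = 96·43/495 = 8.3394
OR_MH = (90.4259 + 14.2121) / (8.2587 + 8.3394) = 104.6380 / 16.5981 = 6.30423

6.30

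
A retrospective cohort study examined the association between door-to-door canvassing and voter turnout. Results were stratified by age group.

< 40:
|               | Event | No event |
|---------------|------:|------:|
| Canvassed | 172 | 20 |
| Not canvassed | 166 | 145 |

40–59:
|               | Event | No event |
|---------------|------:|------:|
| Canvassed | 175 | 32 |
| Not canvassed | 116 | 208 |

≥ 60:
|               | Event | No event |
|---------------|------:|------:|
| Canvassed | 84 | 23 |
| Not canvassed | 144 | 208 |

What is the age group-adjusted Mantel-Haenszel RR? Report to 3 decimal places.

RR_MH = Σ(aᵢ·n₀ᵢ/nᵢ) / Σ(cᵢ·n₁ᵢ/nᵢ), with n₁ᵢ = aᵢ+bᵢ (exposed), n₀ᵢ = cᵢ+dᵢ (unexposed), nᵢ = n₁ᵢ+n₀ᵢ.
Stratum 1 (< 40): n₁ = 192, n₀ = 311, n = 503; a·n₀/n = 172·311/503 = 106.3459; c·n₁/n = 166·192/503 = 63.3638
Stratum 2 (40–59): n₁ = 207, n₀ = 324, n = 531; a·n₀/n = 175·324/531 = 106.7797; c·n₁/n = 116·207/531 = 45.2203
Stratum 3 (≥ 60): n₁ = 107, n₀ = 352, n = 459; a·n₀/n = 84·352/459 = 64.4183; c·n₁/n = 144·107/459 = 33.5686
RR_MH = (106.3459 + 106.7797 + 64.4183) / (63.3638 + 45.2203 + 33.5686) = 277.5439 / 142.1528 = 1.95243

1.952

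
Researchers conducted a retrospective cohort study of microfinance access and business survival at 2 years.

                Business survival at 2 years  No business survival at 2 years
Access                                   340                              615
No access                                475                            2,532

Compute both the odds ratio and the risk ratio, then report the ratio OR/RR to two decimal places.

1.31

Cells: a = 340, b = 615, c = 475, d = 2532.
OR = (340·2532)/(615·475) = 860880/292125 = 2.94696
Risk in exposed = 340/955 = 0.35602; risk in unexposed = 475/3007 = 0.15796; RR = 2.25380
OR/RR = 2.94696 / 2.25380 = 1.30755
The outcome is not rare, so the OR lies further from 1 than the RR.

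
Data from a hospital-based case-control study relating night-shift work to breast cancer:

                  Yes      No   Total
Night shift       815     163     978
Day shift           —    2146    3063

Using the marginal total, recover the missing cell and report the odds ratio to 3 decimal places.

The missing cell is in the unexposed row: 3063 − 2146 = 917.
So a = 815, b = 163, c = 917, d = 2146.
OR = (a·d)/(b·c) = (815 × 2146) / (163 × 917) = 1748990 / 149471 = 11.70120

11.701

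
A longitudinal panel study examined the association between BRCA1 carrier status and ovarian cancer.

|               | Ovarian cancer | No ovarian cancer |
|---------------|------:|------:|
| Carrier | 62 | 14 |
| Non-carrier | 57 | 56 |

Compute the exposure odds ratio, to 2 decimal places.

Cells: a = 62, b = 14, c = 57, d = 56.
OR = (a·d)/(b·c) = (62 × 56) / (14 × 57) = 3472 / 798 = 4.35088
The odds of ovarian cancer are about 4.35 times as high in the carrier group.

4.35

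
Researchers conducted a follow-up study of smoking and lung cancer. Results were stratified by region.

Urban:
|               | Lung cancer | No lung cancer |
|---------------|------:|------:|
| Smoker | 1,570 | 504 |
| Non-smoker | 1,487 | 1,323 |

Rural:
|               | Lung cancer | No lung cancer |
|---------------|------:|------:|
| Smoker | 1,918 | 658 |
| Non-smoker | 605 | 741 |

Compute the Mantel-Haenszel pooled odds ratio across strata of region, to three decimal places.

OR_MH = Σ(aᵢdᵢ/nᵢ) / Σ(bᵢcᵢ/nᵢ), where nᵢ is the stratum total.
Stratum 1 (Urban): n = 4884; a·d/n = 1570·1323/4884 = 425.2887; b·c/n = 504·1487/4884 = 153.4496
Stratum 2 (Rural): n = 3922; a·d/n = 1918·741/3922 = 362.3758; b·c/n = 658·605/3922 = 101.5018
OR_MH = (425.2887 + 362.3758) / (153.4496 + 101.5018) = 787.6645 / 254.9514 = 3.08947

3.089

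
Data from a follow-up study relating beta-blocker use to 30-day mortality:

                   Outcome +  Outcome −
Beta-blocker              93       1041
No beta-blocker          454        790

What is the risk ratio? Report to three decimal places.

Cells: a = 93, b = 1041, c = 454, d = 790.
Risk in exposed = 93/1134 = 0.08201; risk in unexposed = 454/1244 = 0.36495.
RR = 0.08201 / 0.36495 = 0.22472
The risk is 78% lower among the exposed than among the unexposed.

0.225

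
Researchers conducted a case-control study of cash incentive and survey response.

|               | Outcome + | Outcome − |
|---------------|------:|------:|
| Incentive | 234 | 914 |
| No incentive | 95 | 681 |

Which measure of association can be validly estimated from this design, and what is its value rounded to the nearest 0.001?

1.835

Cells: a = 234, b = 914, c = 95, d = 681.
This is a case-control study: participants were sampled on outcome status, so risks in the source population cannot be estimated directly — relative risk is not valid here. The odds ratio is the appropriate measure.
OR = (a·d)/(b·c) = (234 × 681) / (914 × 95) = 159354 / 86830 = 1.83524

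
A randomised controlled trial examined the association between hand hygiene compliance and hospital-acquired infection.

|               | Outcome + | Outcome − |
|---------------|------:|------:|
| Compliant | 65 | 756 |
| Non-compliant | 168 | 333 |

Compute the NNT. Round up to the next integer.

Risk in treated group = 65/821 = 0.07917; risk in control = 168/501 = 0.33533.
Absolute risk reduction = 0.33533 − 0.07917 = 0.25616
NNT = 1 / ARR = 1 / 0.25616 = 3.904 → round up → 4

4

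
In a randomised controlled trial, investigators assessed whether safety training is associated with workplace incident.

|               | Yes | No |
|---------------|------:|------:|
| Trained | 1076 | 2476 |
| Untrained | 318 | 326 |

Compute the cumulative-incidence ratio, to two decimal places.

Cells: a = 1076, b = 2476, c = 318, d = 326.
Risk in exposed = 1076/3552 = 0.30293; risk in unexposed = 318/644 = 0.49379.
RR = 0.30293 / 0.49379 = 0.61348
The risk is 39% lower among the exposed than among the unexposed.

0.61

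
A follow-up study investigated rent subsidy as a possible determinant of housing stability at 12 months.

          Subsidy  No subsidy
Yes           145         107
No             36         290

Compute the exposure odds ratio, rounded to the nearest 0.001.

10.916

Reading the table with exposure as columns: a = 145 (Subsidy, case), b = 36 (Subsidy, non-case), c = 107 (No subsidy, case), d = 290.
OR = (a·d)/(b·c) = (145 × 290) / (36 × 107) = 42050 / 3852 = 10.91641
The odds of housing stability at 12 months are about 10.92 times as high in the subsidy group.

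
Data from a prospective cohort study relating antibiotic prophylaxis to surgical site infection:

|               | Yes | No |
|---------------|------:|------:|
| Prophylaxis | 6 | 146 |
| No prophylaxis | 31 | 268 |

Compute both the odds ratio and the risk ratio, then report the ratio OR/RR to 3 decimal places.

Cells: a = 6, b = 146, c = 31, d = 268.
OR = (6·268)/(146·31) = 1608/4526 = 0.35528
Risk in exposed = 6/152 = 0.03947; risk in unexposed = 31/299 = 0.10368; RR = 0.38073
OR/RR = 0.35528 / 0.38073 = 0.93316
The outcome is not rare, so the OR lies further from 1 than the RR.

0.933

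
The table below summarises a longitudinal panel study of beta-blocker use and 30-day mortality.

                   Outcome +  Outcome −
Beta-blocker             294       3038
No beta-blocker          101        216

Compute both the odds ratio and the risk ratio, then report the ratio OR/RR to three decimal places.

Cells: a = 294, b = 3038, c = 101, d = 216.
OR = (294·216)/(3038·101) = 63504/306838 = 0.20696
Risk in exposed = 294/3332 = 0.08824; risk in unexposed = 101/317 = 0.31861; RR = 0.27694
OR/RR = 0.20696 / 0.27694 = 0.74733
The outcome is not rare, so the OR lies further from 1 than the RR.

0.747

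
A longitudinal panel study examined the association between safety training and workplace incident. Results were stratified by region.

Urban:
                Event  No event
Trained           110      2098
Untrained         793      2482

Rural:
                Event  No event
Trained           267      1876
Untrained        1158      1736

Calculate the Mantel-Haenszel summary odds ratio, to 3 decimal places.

0.193

OR_MH = Σ(aᵢdᵢ/nᵢ) / Σ(bᵢcᵢ/nᵢ), where nᵢ is the stratum total.
Stratum 1 (Urban): n = 5483; a·d/n = 110·2482/5483 = 49.7939; b·c/n = 2098·793/5483 = 303.4313
Stratum 2 (Rural): n = 5037; a·d/n = 267·1736/5037 = 92.0214; b·c/n = 1876·1158/5037 = 431.2901
OR_MH = (49.7939 + 92.0214) / (303.4313 + 431.2901) = 141.8153 / 734.7214 = 0.19302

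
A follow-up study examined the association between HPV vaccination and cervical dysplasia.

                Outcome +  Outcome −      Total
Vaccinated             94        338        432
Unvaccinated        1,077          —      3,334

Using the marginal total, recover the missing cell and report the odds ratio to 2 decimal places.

The missing cell is in the unexposed row: 3334 − 1077 = 2257.
So a = 94, b = 338, c = 1077, d = 2257.
OR = (a·d)/(b·c) = (94 × 2257) / (338 × 1077) = 212158 / 364026 = 0.58281

0.58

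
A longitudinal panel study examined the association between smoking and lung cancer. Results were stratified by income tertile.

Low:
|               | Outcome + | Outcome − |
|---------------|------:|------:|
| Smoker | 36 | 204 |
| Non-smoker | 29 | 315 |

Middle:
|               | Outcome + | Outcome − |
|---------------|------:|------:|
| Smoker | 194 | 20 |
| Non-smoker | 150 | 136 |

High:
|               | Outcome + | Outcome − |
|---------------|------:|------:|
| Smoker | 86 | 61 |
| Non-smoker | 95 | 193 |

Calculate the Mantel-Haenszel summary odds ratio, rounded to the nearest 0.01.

3.75

OR_MH = Σ(aᵢdᵢ/nᵢ) / Σ(bᵢcᵢ/nᵢ), where nᵢ is the stratum total.
Stratum 1 (Low): n = 584; a·d/n = 36·315/584 = 19.4178; b·c/n = 204·29/584 = 10.1301
Stratum 2 (Middle): n = 500; a·d/n = 194·136/500 = 52.7680; b·c/n = 20·150/500 = 6.0000
Stratum 3 (High): n = 435; a·d/n = 86·193/435 = 38.1563; b·c/n = 61·95/435 = 13.3218
OR_MH = (19.4178 + 52.7680 + 38.1563) / (10.1301 + 6.0000 + 13.3218) = 110.3421 / 29.4520 = 3.74651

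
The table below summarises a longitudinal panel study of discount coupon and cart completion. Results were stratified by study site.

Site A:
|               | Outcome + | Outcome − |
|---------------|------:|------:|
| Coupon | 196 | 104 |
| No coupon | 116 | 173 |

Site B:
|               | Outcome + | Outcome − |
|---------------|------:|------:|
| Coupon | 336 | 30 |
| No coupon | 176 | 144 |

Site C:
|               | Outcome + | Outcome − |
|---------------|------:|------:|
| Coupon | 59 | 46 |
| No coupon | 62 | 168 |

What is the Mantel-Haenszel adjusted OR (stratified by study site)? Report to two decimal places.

4.30

OR_MH = Σ(aᵢdᵢ/nᵢ) / Σ(bᵢcᵢ/nᵢ), where nᵢ is the stratum total.
Stratum 1 (Site A): n = 589; a·d/n = 196·173/589 = 57.5688; b·c/n = 104·116/589 = 20.4822
Stratum 2 (Site B): n = 686; a·d/n = 336·144/686 = 70.5306; b·c/n = 30·176/686 = 7.6968
Stratum 3 (Site C): n = 335; a·d/n = 59·168/335 = 29.5881; b·c/n = 46·62/335 = 8.5134
OR_MH = (57.5688 + 70.5306 + 29.5881) / (20.4822 + 7.6968 + 8.5134) = 157.6874 / 36.6924 = 4.29755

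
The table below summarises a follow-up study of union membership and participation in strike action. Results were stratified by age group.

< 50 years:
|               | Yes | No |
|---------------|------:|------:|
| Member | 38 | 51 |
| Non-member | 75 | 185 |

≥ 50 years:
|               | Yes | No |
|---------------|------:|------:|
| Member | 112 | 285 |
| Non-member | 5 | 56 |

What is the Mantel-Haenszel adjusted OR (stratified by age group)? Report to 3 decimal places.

2.405

OR_MH = Σ(aᵢdᵢ/nᵢ) / Σ(bᵢcᵢ/nᵢ), where nᵢ is the stratum total.
Stratum 1 (< 50 years): n = 349; a·d/n = 38·185/349 = 20.1433; b·c/n = 51·75/349 = 10.9599
Stratum 2 (≥ 50 years): n = 458; a·d/n = 112·56/458 = 13.6943; b·c/n = 285·5/458 = 3.1114
OR_MH = (20.1433 + 13.6943) / (10.9599 + 3.1114) = 33.8376 / 14.0712 = 2.40473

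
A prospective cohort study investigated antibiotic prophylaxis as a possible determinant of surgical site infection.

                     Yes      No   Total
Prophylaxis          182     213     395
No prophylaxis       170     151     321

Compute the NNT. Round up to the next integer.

15

Risk in treated group = 182/395 = 0.46076; risk in control = 170/321 = 0.52960.
Absolute risk reduction = 0.52960 − 0.46076 = 0.06884
NNT = 1 / ARR = 1 / 0.06884 = 14.527 → round up → 15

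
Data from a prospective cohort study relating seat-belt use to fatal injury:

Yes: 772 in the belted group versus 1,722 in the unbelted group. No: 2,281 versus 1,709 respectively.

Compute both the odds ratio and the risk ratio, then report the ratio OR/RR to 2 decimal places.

0.67

From the description: a = 772, b = 2281, c = 1722, d = 1709.
OR = (772·1709)/(2281·1722) = 1319348/3927882 = 0.33589
Risk in exposed = 772/3053 = 0.25287; risk in unexposed = 1722/3431 = 0.50189; RR = 0.50382
OR/RR = 0.33589 / 0.50382 = 0.66669
The outcome is not rare, so the OR lies further from 1 than the RR.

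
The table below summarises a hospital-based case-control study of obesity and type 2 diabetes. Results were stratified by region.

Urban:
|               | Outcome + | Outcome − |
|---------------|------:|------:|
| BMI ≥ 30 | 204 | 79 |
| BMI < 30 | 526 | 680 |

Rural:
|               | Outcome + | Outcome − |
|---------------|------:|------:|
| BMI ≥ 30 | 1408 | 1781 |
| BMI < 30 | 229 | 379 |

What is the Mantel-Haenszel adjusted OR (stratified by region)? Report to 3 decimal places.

1.727

OR_MH = Σ(aᵢdᵢ/nᵢ) / Σ(bᵢcᵢ/nᵢ), where nᵢ is the stratum total.
Stratum 1 (Urban): n = 1489; a·d/n = 204·680/1489 = 93.1632; b·c/n = 79·526/1489 = 27.9073
Stratum 2 (Rural): n = 3797; a·d/n = 1408·379/3797 = 140.5404; b·c/n = 1781·229/3797 = 107.4135
OR_MH = (93.1632 + 140.5404) / (27.9073 + 107.4135) = 233.7036 / 135.3208 = 1.72703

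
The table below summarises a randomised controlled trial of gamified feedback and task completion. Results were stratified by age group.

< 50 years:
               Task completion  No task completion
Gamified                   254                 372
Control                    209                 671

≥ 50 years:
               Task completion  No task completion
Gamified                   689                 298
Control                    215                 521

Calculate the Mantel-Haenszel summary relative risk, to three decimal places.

RR_MH = Σ(aᵢ·n₀ᵢ/nᵢ) / Σ(cᵢ·n₁ᵢ/nᵢ), with n₁ᵢ = aᵢ+bᵢ (exposed), n₀ᵢ = cᵢ+dᵢ (unexposed), nᵢ = n₁ᵢ+n₀ᵢ.
Stratum 1 (< 50 years): n₁ = 626, n₀ = 880, n = 1506; a·n₀/n = 254·880/1506 = 148.4197; c·n₁/n = 209·626/1506 = 86.8752
Stratum 2 (≥ 50 years): n₁ = 987, n₀ = 736, n = 1723; a·n₀/n = 689·736/1723 = 294.3146; c·n₁/n = 215·987/1723 = 123.1602
RR_MH = (148.4197 + 294.3146) / (86.8752 + 123.1602) = 442.7342 / 210.0354 = 2.10790

2.108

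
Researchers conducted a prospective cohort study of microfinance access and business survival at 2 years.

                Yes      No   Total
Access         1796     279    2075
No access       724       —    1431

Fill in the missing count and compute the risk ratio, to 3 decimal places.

1.711

The missing cell is in the unexposed row: 1431 − 724 = 707.
So a = 1796, b = 279, c = 724, d = 707.
RR = [a/(a+b)] / [c/(c+d)] = (1796/2075) / (724/1431) = 0.86554/0.50594 = 1.71076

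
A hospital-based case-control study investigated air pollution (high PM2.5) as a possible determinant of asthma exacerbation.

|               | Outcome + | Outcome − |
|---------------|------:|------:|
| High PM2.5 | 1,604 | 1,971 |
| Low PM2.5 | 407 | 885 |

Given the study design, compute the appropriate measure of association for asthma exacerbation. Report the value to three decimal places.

1.770

Cells: a = 1604, b = 1971, c = 407, d = 885.
This is a hospital-based case-control study: participants were sampled on outcome status, so risks in the source population cannot be estimated directly — relative risk is not valid here. The odds ratio is the appropriate measure.
OR = (a·d)/(b·c) = (1604 × 885) / (1971 × 407) = 1419540 / 802197 = 1.76957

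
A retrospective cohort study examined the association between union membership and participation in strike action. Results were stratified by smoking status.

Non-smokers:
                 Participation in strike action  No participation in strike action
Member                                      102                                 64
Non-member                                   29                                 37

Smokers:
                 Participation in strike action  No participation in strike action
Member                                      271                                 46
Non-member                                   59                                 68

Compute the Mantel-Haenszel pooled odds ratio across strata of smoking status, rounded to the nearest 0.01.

4.09

OR_MH = Σ(aᵢdᵢ/nᵢ) / Σ(bᵢcᵢ/nᵢ), where nᵢ is the stratum total.
Stratum 1 (Non-smokers): n = 232; a·d/n = 102·37/232 = 16.2672; b·c/n = 64·29/232 = 8.0000
Stratum 2 (Smokers): n = 444; a·d/n = 271·68/444 = 41.5045; b·c/n = 46·59/444 = 6.1126
OR_MH = (16.2672 + 41.5045) / (8.0000 + 6.1126) = 57.7717 / 14.1126 = 4.09363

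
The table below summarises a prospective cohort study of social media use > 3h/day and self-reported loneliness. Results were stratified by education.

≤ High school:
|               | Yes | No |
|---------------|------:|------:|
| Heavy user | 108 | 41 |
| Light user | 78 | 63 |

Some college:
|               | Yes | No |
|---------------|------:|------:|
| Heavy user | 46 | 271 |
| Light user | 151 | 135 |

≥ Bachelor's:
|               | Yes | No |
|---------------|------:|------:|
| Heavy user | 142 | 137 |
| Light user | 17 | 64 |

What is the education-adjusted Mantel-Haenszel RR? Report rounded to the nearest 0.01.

0.80

RR_MH = Σ(aᵢ·n₀ᵢ/nᵢ) / Σ(cᵢ·n₁ᵢ/nᵢ), with n₁ᵢ = aᵢ+bᵢ (exposed), n₀ᵢ = cᵢ+dᵢ (unexposed), nᵢ = n₁ᵢ+n₀ᵢ.
Stratum 1 (≤ High school): n₁ = 149, n₀ = 141, n = 290; a·n₀/n = 108·141/290 = 52.5103; c·n₁/n = 78·149/290 = 40.0759
Stratum 2 (Some college): n₁ = 317, n₀ = 286, n = 603; a·n₀/n = 46·286/603 = 21.8176; c·n₁/n = 151·317/603 = 79.3814
Stratum 3 (≥ Bachelor's): n₁ = 279, n₀ = 81, n = 360; a·n₀/n = 142·81/360 = 31.9500; c·n₁/n = 17·279/360 = 13.1750
RR_MH = (52.5103 + 21.8176 + 31.9500) / (40.0759 + 79.3814 + 13.1750) = 106.2779 / 132.6323 = 0.80130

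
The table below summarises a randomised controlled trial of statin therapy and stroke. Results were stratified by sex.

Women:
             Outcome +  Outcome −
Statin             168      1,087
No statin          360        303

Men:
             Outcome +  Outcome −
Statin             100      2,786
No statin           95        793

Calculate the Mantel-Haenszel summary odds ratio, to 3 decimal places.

OR_MH = Σ(aᵢdᵢ/nᵢ) / Σ(bᵢcᵢ/nᵢ), where nᵢ is the stratum total.
Stratum 1 (Women): n = 1918; a·d/n = 168·303/1918 = 26.5401; b·c/n = 1087·360/1918 = 204.0250
Stratum 2 (Men): n = 3774; a·d/n = 100·793/3774 = 21.0122; b·c/n = 2786·95/3774 = 70.1298
OR_MH = (26.5401 + 21.0122) / (204.0250 + 70.1298) = 47.5523 / 274.1549 = 0.17345

0.173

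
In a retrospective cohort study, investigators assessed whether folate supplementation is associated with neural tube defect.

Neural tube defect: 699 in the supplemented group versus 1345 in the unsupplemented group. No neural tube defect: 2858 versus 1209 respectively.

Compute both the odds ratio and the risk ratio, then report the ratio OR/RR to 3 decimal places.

From the description: a = 699, b = 2858, c = 1345, d = 1209.
OR = (699·1209)/(2858·1345) = 845091/3844010 = 0.21985
Risk in exposed = 699/3557 = 0.19651; risk in unexposed = 1345/2554 = 0.52662; RR = 0.37316
OR/RR = 0.21985 / 0.37316 = 0.58915
The outcome is not rare, so the OR lies further from 1 than the RR.

0.589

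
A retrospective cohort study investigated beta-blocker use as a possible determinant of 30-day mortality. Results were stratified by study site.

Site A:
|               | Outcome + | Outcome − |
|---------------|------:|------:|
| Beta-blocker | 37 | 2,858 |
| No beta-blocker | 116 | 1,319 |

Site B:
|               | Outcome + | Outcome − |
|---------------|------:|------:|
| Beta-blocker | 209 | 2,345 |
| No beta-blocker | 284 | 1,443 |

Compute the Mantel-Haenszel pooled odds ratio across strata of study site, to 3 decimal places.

OR_MH = Σ(aᵢdᵢ/nᵢ) / Σ(bᵢcᵢ/nᵢ), where nᵢ is the stratum total.
Stratum 1 (Site A): n = 4330; a·d/n = 37·1319/4330 = 11.2709; b·c/n = 2858·116/4330 = 76.5654
Stratum 2 (Site B): n = 4281; a·d/n = 209·1443/4281 = 70.4478; b·c/n = 2345·284/4281 = 155.5665
OR_MH = (11.2709 + 70.4478) / (76.5654 + 155.5665) = 81.7187 / 232.1318 = 0.35204

0.352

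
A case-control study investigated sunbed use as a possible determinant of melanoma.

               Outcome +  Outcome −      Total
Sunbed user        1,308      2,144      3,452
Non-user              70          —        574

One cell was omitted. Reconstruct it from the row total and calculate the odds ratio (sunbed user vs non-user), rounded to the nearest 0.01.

4.39

The missing cell is in the unexposed row: 574 − 70 = 504.
So a = 1308, b = 2144, c = 70, d = 504.
OR = (a·d)/(b·c) = (1308 × 504) / (2144 × 70) = 659232 / 150080 = 4.39254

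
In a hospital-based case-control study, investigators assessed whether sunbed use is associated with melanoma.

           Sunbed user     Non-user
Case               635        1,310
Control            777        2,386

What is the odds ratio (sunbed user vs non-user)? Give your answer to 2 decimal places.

Reading the table with exposure as columns: a = 635 (Sunbed user, case), b = 777 (Sunbed user, non-case), c = 1310 (Non-user, case), d = 2386.
OR = (a·d)/(b·c) = (635 × 2386) / (777 × 1310) = 1515110 / 1017870 = 1.48851
The odds of melanoma are about 1.49 times as high in the sunbed user group.

1.49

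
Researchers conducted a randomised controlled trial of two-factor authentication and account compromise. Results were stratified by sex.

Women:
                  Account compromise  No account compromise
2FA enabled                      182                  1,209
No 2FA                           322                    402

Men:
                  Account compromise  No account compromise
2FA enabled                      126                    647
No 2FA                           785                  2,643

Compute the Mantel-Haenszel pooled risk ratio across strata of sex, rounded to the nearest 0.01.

0.46

RR_MH = Σ(aᵢ·n₀ᵢ/nᵢ) / Σ(cᵢ·n₁ᵢ/nᵢ), with n₁ᵢ = aᵢ+bᵢ (exposed), n₀ᵢ = cᵢ+dᵢ (unexposed), nᵢ = n₁ᵢ+n₀ᵢ.
Stratum 1 (Women): n₁ = 1391, n₀ = 724, n = 2115; a·n₀/n = 182·724/2115 = 62.3017; c·n₁/n = 322·1391/2115 = 211.7740
Stratum 2 (Men): n₁ = 773, n₀ = 3428, n = 4201; a·n₀/n = 126·3428/4201 = 102.8155; c·n₁/n = 785·773/4201 = 144.4430
RR_MH = (62.3017 + 102.8155) / (211.7740 + 144.4430) = 165.1172 / 356.2170 = 0.46353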